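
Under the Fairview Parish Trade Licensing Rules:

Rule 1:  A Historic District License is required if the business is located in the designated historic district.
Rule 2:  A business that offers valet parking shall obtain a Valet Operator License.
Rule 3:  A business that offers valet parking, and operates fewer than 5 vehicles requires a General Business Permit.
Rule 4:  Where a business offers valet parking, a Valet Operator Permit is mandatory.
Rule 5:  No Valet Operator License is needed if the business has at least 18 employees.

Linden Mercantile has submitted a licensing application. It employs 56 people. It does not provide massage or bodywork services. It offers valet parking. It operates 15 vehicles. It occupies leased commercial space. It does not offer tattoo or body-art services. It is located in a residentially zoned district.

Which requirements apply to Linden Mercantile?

Rule 1: is located in a residentially zoned district (not: is located in the designated historic district) → Historic District License not required.
Rule 2: offers valet parking → Valet Operator License required.
Rule 3: offers valet parking; vehicles 15 ≥ 5 → General Business Permit not required.
Rule 4: offers valet parking → Valet Operator Permit required.
Rule 5: employees 56 ≥ 18 → exempt from Valet Operator License.

Valet Operator Permit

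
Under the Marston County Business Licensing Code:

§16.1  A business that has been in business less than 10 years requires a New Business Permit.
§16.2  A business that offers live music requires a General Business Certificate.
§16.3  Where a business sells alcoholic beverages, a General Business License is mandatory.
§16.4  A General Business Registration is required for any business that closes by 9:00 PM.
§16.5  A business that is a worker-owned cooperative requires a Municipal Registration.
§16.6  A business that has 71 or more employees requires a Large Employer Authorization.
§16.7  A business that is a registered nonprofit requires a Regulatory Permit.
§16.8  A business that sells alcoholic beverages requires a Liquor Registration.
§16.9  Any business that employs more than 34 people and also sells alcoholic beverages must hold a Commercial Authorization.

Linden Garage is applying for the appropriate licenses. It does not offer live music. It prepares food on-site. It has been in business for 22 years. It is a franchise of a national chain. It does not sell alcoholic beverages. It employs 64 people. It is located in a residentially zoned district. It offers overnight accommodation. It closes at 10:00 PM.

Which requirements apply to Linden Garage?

§16.1 years in business 22 ≥ 10 → New Business Permit not required.
§16.2 does not offer live music → General Business Certificate not required.
§16.3 does not sell alcoholic beverages → General Business License not required.
§16.4 closes 10:00 PM, after 9:00 PM → General Business Registration not required.
§16.5 is a franchise of a national chain (not: is a worker-owned cooperative) → Municipal Registration not required.
§16.6 employees 64 < 71 → Large Employer Authorization not required.
§16.7 is a franchise of a national chain (not: is a registered nonprofit) → Regulatory Permit not required.
§16.8 does not sell alcoholic beverages → Liquor Registration not required.
§16.9 employees 64 > 34; does not sell alcoholic beverages → Commercial Authorization not required.

None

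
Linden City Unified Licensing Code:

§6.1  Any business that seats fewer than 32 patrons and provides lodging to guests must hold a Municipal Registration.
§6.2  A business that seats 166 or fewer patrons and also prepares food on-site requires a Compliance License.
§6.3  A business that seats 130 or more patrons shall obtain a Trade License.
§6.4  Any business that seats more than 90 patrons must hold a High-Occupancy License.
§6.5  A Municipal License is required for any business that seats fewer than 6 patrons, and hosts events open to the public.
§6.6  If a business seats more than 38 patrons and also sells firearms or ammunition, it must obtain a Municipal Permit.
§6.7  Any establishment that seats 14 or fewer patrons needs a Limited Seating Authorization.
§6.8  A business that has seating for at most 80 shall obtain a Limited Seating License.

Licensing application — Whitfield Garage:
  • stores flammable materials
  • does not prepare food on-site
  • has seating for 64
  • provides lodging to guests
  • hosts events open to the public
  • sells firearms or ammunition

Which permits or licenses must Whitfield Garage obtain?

§6.1 seating 64 ≥ 32; provides lodging to guests → Municipal Registration not required.
§6.2 seating 64 ≤ 166; does not prepare food on-site → Compliance License not required.
§6.3 seating 64 < 130 → Trade License not required.
§6.4 seating 64 ≤ 90 → High-Occupancy License not required.
§6.5 seating 64 ≥ 6; hosts events open to the public → Municipal License not required.
§6.6 seating 64 > 38; sells firearms or ammunition → Municipal Permit required.
§6.7 seating 64 > 14 → Limited Seating Authorization not required.
§6.8 seating 64 ≤ 80 → Limited Seating License required.

Limited Seating License, Municipal Permit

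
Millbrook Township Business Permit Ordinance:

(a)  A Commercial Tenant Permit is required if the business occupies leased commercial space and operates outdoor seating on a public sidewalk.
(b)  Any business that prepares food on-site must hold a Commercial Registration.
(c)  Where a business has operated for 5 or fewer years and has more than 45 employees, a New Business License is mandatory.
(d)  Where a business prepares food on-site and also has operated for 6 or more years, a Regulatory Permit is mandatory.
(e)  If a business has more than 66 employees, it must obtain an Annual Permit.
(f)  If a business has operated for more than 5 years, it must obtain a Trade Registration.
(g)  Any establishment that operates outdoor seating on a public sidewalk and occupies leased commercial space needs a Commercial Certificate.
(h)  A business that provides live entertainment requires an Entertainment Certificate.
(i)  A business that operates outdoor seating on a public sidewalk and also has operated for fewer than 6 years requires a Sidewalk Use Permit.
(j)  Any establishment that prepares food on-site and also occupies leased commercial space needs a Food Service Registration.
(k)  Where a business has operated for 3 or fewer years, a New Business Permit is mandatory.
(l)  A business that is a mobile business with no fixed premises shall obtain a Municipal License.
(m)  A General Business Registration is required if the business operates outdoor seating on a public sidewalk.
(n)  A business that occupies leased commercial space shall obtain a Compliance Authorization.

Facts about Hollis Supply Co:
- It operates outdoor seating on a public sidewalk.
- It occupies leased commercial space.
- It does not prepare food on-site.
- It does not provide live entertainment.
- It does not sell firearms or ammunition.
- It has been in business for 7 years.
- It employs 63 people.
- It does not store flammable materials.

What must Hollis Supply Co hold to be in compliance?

Commercial Certificate, Commercial Tenant Permit, Compliance Authorization, General Business Registration, Trade Registration

(a) occupies leased commercial space; operates outdoor seating on a public sidewalk → Commercial Tenant Permit required.
(b) does not prepare food on-site → Commercial Registration not required.
(c) years in business 7 > 5; employees 63 > 45 → New Business License not required.
(d) does not prepare food on-site; years in business 7 ≥ 6 → Regulatory Permit not required.
(e) employees 63 ≤ 66 → Annual Permit not required.
(f) years in business 7 > 5 → Trade Registration required.
(g) operates outdoor seating on a public sidewalk; occupies leased commercial space → Commercial Certificate required.
(h) does not provide live entertainment → Entertainment Certificate not required.
(i) operates outdoor seating on a public sidewalk; years in business 7 ≥ 6 → Sidewalk Use Permit not required.
(j) does not prepare food on-site; occupies leased commercial space → Food Service Registration not required.
(k) years in business 7 > 3 → New Business Permit not required.
(l) occupies leased commercial space (not: is a mobile business with no fixed premises) → Municipal License not required.
(m) operates outdoor seating on a public sidewalk → General Business Registration required.
(n) occupies leased commercial space → Compliance Authorization required.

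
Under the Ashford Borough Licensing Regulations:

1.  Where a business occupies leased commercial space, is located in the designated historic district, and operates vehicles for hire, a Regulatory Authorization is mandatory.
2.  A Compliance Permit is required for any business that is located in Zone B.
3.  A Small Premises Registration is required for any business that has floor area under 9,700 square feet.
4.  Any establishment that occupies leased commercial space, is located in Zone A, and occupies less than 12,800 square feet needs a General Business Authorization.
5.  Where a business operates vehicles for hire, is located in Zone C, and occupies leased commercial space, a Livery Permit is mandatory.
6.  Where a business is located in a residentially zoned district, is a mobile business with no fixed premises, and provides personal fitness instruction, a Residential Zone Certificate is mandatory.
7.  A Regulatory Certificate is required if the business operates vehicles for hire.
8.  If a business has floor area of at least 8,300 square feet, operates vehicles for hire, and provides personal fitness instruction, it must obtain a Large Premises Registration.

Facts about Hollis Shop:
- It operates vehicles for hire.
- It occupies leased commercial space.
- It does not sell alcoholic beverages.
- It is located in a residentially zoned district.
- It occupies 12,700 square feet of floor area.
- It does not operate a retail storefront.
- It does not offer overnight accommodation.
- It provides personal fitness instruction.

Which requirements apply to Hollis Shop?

Large Premises Registration, Regulatory Certificate

1. occupies leased commercial space; is located in a residentially zoned district (not: is located in the designated historic district); operates vehicles for hire → Regulatory Authorization not required.
2. is located in a residentially zoned district (not: is located in Zone B) → Compliance Permit not required.
3. floor area 12,700 square feet ≥ 9,700 square feet → Small Premises Registration not required.
4. occupies leased commercial space; is located in a residentially zoned district (not: is located in Zone A); floor area 12,700 square feet < 12,800 square feet → General Business Authorization not required.
5. operates vehicles for hire; is located in a residentially zoned district (not: is located in Zone C); occupies leased commercial space → Livery Permit not required.
6. is located in a residentially zoned district; occupies leased commercial space (not: is a mobile business with no fixed premises); provides personal fitness instruction → Residential Zone Certificate not required.
7. operates vehicles for hire → Regulatory Certificate required.
8. floor area 12,700 square feet ≥ 8,300 square feet; operates vehicles for hire; provides personal fitness instruction → Large Premises Registration required.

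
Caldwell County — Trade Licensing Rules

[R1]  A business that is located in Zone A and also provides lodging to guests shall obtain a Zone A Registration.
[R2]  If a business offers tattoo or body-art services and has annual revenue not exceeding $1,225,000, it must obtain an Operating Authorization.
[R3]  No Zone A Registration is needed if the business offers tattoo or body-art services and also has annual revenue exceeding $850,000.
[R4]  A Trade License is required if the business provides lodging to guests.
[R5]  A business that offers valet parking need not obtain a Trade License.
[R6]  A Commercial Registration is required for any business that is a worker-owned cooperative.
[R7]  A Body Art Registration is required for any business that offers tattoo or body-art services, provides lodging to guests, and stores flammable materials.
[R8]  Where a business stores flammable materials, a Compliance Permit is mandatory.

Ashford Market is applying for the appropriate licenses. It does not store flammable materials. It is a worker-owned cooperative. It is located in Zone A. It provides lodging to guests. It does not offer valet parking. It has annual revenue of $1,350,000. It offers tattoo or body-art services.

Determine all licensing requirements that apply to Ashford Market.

Commercial Registration, Trade License

[R1] is located in Zone A; provides lodging to guests → Zone A Registration required.
[R2] offers tattoo or body-art services; revenue $1,350,000 > $1,225,000 → Operating Authorization not required.
[R3] offers tattoo or body-art services; revenue $1,350,000 > $850,000 → exempt from Zone A Registration.
[R4] provides lodging to guests → Trade License required.
[R5] does not offer valet parking → Trade License exemption does not apply.
[R6] is a worker-owned cooperative → Commercial Registration required.
[R7] offers tattoo or body-art services; provides lodging to guests; does not store flammable materials → Body Art Registration not required.
[R8] does not store flammable materials → Compliance Permit not required.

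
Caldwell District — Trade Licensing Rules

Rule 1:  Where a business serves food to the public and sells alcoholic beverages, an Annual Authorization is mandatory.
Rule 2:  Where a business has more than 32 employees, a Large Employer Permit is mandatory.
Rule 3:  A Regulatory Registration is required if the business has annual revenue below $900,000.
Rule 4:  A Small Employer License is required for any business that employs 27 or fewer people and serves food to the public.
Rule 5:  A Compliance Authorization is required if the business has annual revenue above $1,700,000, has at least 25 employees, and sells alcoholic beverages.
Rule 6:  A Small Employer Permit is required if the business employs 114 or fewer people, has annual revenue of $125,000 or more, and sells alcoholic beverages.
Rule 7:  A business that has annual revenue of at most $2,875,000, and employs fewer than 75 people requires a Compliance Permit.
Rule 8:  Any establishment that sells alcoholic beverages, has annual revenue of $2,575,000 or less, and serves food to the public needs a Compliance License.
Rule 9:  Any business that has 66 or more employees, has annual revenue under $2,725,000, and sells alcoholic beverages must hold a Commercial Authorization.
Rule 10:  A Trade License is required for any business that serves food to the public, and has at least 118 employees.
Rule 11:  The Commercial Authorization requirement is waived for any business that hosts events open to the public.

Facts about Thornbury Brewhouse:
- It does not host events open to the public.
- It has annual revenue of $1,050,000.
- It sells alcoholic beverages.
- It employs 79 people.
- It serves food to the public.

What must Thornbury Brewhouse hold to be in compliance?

Rule 1: serves food to the public; sells alcoholic beverages → Annual Authorization required.
Rule 2: employees 79 > 32 → Large Employer Permit required.
Rule 3: revenue $1,050,000 ≥ $900,000 → Regulatory Registration not required.
Rule 4: employees 79 > 27; serves food to the public → Small Employer License not required.
Rule 5: revenue $1,050,000 ≤ $1,700,000; employees 79 ≥ 25; sells alcoholic beverages → Compliance Authorization not required.
Rule 6: employees 79 ≤ 114; revenue $1,050,000 ≥ $125,000; sells alcoholic beverages → Small Employer Permit required.
Rule 7: revenue $1,050,000 ≤ $2,875,000; employees 79 ≥ 75 → Compliance Permit not required.
Rule 8: sells alcoholic beverages; revenue $1,050,000 ≤ $2,575,000; serves food to the public → Compliance License required.
Rule 9: employees 79 ≥ 66; revenue $1,050,000 < $2,725,000; sells alcoholic beverages → Commercial Authorization required.
Rule 10: serves food to the public; employees 79 < 118 → Trade License not required.
Rule 11: does not host events open to the public → Commercial Authorization exemption does not apply.

Annual Authorization, Commercial Authorization, Compliance License, Large Employer Permit, Small Employer Permit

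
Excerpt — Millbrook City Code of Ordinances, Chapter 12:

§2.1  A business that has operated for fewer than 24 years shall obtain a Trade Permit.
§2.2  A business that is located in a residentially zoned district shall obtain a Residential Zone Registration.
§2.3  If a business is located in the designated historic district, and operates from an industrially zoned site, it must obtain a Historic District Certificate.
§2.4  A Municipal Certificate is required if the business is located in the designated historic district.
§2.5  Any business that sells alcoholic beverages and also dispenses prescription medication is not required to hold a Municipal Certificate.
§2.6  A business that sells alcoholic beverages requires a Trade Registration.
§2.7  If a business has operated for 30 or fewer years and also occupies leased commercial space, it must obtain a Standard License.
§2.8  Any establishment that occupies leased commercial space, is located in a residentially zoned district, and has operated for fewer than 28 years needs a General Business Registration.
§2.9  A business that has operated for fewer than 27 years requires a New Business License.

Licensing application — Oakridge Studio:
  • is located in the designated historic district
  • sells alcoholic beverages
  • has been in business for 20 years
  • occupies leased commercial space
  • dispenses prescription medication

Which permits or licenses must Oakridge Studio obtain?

§2.1 years in business 20 < 24 → Trade Permit required.
§2.2 is located in the designated historic district (not: is located in a residentially zoned district) → Residential Zone Registration not required.
§2.3 is located in the designated historic district; occupies leased commercial space (not: operates from an industrially zoned site) → Historic District Certificate not required.
§2.4 is located in the designated historic district → Municipal Certificate required.
§2.5 sells alcoholic beverages; dispenses prescription medication → exempt from Municipal Certificate.
§2.6 sells alcoholic beverages → Trade Registration required.
§2.7 years in business 20 ≤ 30; occupies leased commercial space → Standard License required.
§2.8 occupies leased commercial space; is located in the designated historic district (not: is located in a residentially zoned district); years in business 20 < 28 → General Business Registration not required.
§2.9 years in business 20 < 27 → New Business License required.

New Business License, Standard License, Trade Permit, Trade Registration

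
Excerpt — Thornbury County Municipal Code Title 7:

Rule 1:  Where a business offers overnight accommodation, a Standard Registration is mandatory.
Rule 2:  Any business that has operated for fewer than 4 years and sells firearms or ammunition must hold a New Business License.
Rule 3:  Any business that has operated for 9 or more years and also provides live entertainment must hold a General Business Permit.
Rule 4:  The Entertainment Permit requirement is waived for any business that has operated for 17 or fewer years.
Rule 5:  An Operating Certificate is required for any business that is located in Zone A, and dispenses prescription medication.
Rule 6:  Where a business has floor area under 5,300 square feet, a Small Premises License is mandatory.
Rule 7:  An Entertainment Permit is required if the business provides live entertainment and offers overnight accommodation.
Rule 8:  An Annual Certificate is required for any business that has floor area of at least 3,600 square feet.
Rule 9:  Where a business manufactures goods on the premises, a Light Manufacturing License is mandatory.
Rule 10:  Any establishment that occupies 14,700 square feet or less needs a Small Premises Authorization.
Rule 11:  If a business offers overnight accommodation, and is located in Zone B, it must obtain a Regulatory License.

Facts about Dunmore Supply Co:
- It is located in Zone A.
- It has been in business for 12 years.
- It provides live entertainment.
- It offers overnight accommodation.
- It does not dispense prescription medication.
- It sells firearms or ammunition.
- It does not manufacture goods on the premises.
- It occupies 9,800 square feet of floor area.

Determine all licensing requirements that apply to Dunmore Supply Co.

Rule 1: offers overnight accommodation → Standard Registration required.
Rule 2: years in business 12 ≥ 4; sells firearms or ammunition → New Business License not required.
Rule 3: years in business 12 ≥ 9; provides live entertainment → General Business Permit required.
Rule 4: years in business 12 ≤ 17 → exempt from Entertainment Permit.
Rule 5: is located in Zone A; does not dispense prescription medication → Operating Certificate not required.
Rule 6: floor area 9,800 square feet ≥ 5,300 square feet → Small Premises License not required.
Rule 7: provides live entertainment; offers overnight accommodation → Entertainment Permit required.
Rule 8: floor area 9,800 square feet ≥ 3,600 square feet → Annual Certificate required.
Rule 9: does not manufacture goods on the premises → Light Manufacturing License not required.
Rule 10: floor area 9,800 square feet ≤ 14,700 square feet → Small Premises Authorization required.
Rule 11: offers overnight accommodation; is located in Zone A (not: is located in Zone B) → Regulatory License not required.

Annual Certificate, General Business Permit, Small Premises Authorization, Standard Registration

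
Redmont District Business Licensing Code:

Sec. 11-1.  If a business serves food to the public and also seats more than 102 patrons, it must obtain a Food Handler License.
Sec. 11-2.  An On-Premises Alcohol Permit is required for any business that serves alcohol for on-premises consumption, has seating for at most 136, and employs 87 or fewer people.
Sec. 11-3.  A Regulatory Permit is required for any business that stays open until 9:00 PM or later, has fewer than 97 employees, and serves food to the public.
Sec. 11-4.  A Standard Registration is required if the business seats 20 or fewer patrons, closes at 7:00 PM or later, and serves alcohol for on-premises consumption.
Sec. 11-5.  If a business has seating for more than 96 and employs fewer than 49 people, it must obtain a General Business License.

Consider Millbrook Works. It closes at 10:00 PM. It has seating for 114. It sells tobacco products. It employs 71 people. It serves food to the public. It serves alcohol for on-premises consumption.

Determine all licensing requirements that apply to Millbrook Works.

Sec. 11-1. serves food to the public; seating 114 > 102 → Food Handler License required.
Sec. 11-2. serves alcohol for on-premises consumption; seating 114 ≤ 136; employees 71 ≤ 87 → On-Premises Alcohol Permit required.
Sec. 11-3. closes 10:00 PM, after 9:00 PM; employees 71 < 97; serves food to the public → Regulatory Permit required.
Sec. 11-4. seating 114 > 20; closes 10:00 PM, after 7:00 PM; serves alcohol for on-premises consumption → Standard Registration not required.
Sec. 11-5. seating 114 > 96; employees 71 ≥ 49 → General Business License not required.

Food Handler License, On-Premises Alcohol Permit, Regulatory Permit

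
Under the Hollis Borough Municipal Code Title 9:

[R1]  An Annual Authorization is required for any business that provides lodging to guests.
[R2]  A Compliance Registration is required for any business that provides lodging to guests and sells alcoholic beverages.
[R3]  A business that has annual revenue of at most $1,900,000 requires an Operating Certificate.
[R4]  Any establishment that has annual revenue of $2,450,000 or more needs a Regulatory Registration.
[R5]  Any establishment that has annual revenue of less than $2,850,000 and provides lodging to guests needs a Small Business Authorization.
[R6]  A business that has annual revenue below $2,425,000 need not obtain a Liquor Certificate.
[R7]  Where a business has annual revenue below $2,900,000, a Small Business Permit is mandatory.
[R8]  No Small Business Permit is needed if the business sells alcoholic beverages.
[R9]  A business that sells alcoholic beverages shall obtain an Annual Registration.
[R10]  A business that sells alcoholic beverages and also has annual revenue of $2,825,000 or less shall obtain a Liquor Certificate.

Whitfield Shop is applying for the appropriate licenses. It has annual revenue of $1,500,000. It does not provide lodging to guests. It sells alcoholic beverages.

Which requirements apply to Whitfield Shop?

[R1] does not provide lodging to guests → Annual Authorization not required.
[R2] does not provide lodging to guests; sells alcoholic beverages → Compliance Registration not required.
[R3] revenue $1,500,000 ≤ $1,900,000 → Operating Certificate required.
[R4] revenue $1,500,000 < $2,450,000 → Regulatory Registration not required.
[R5] revenue $1,500,000 < $2,850,000; does not provide lodging to guests → Small Business Authorization not required.
[R6] revenue $1,500,000 < $2,425,000 → exempt from Liquor Certificate.
[R7] revenue $1,500,000 < $2,900,000 → Small Business Permit required.
[R8] sells alcoholic beverages → exempt from Small Business Permit.
[R9] sells alcoholic beverages → Annual Registration required.
[R10] sells alcoholic beverages; revenue $1,500,000 ≤ $2,825,000 → Liquor Certificate required.

Annual Registration, Operating Certificate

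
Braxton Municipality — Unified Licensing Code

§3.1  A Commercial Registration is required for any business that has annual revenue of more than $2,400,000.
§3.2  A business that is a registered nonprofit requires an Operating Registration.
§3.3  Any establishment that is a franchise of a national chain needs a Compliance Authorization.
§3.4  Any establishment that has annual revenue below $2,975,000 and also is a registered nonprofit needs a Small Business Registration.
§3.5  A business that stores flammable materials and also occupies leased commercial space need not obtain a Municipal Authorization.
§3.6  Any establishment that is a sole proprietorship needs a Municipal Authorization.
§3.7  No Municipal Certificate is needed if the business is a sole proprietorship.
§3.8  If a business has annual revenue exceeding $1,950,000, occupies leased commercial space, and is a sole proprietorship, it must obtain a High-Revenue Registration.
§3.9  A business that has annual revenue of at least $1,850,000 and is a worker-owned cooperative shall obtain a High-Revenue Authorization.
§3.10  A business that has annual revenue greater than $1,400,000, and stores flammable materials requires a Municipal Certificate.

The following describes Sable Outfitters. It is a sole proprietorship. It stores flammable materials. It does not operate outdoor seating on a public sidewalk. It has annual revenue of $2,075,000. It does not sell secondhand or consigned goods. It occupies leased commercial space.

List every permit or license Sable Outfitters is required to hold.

High-Revenue Registration

§3.1 revenue $2,075,000 ≤ $2,400,000 → Commercial Registration not required.
§3.2 is a sole proprietorship (not: is a registered nonprofit) → Operating Registration not required.
§3.3 is a sole proprietorship (not: is a franchise of a national chain) → Compliance Authorization not required.
§3.4 revenue $2,075,000 < $2,975,000; is a sole proprietorship (not: is a registered nonprofit) → Small Business Registration not required.
§3.5 stores flammable materials; occupies leased commercial space → exempt from Municipal Authorization.
§3.6 is a sole proprietorship → Municipal Authorization required.
§3.7 is a sole proprietorship → exempt from Municipal Certificate.
§3.8 revenue $2,075,000 > $1,950,000; occupies leased commercial space; is a sole proprietorship → High-Revenue Registration required.
§3.9 revenue $2,075,000 ≥ $1,850,000; is a sole proprietorship (not: is a worker-owned cooperative) → High-Revenue Authorization not required.
§3.10 revenue $2,075,000 > $1,400,000; stores flammable materials → Municipal Certificate required.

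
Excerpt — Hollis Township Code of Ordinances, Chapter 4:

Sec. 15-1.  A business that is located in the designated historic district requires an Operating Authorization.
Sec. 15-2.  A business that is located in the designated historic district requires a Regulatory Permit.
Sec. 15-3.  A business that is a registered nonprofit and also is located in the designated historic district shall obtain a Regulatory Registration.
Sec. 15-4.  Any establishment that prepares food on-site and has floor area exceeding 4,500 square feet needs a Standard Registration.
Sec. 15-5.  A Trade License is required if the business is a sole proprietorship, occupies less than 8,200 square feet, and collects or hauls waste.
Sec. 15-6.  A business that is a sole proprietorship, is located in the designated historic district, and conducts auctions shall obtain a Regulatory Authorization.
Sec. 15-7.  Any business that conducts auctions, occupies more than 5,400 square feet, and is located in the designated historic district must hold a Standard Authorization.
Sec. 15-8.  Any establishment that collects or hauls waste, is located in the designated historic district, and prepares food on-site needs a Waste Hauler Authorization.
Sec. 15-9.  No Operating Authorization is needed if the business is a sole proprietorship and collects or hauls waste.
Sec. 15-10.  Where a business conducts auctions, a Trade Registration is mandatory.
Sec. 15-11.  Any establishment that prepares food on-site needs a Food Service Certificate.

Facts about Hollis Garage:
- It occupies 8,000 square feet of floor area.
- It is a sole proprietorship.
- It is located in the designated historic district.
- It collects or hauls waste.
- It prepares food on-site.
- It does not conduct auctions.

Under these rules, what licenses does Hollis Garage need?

Food Service Certificate, Regulatory Permit, Standard Registration, Trade License, Waste Hauler Authorization

Sec. 15-1. is located in the designated historic district → Operating Authorization required.
Sec. 15-2. is located in the designated historic district → Regulatory Permit required.
Sec. 15-3. is a sole proprietorship (not: is a registered nonprofit); is located in the designated historic district → Regulatory Registration not required.
Sec. 15-4. prepares food on-site; floor area 8,000 square feet > 4,500 square feet → Standard Registration required.
Sec. 15-5. is a sole proprietorship; floor area 8,000 square feet < 8,200 square feet; collects or hauls waste → Trade License required.
Sec. 15-6. is a sole proprietorship; is located in the designated historic district; does not conduct auctions → Regulatory Authorization not required.
Sec. 15-7. does not conduct auctions; floor area 8,000 square feet > 5,400 square feet; is located in the designated historic district → Standard Authorization not required.
Sec. 15-8. collects or hauls waste; is located in the designated historic district; prepares food on-site → Waste Hauler Authorization required.
Sec. 15-9. is a sole proprietorship; collects or hauls waste → exempt from Operating Authorization.
Sec. 15-10. does not conduct auctions → Trade Registration not required.
Sec. 15-11. prepares food on-site → Food Service Certificate required.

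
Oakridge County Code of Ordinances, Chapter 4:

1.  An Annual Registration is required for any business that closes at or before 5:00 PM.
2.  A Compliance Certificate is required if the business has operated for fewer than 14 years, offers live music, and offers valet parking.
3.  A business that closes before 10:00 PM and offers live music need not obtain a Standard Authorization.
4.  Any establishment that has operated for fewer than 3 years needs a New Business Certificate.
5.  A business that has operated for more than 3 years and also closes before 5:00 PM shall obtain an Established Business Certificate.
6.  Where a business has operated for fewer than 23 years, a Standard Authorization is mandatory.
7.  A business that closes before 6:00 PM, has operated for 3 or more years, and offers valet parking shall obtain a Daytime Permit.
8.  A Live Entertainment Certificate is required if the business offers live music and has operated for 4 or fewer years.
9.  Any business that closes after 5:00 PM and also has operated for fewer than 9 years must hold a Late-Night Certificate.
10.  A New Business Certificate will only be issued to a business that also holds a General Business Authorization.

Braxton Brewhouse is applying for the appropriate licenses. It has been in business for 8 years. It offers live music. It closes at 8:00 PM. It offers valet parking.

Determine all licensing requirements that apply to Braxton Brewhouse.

1. closes 8:00 PM, after 5:00 PM → Annual Registration not required.
2. years in business 8 < 14; offers live music; offers valet parking → Compliance Certificate required.
3. closes 8:00 PM, at/before 10:00 PM; offers live music → exempt from Standard Authorization.
4. years in business 8 ≥ 3 → New Business Certificate not required.
5. years in business 8 > 3; closes 8:00 PM, after 5:00 PM → Established Business Certificate not required.
6. years in business 8 < 23 → Standard Authorization required.
7. closes 8:00 PM, after 6:00 PM; years in business 8 ≥ 3; offers valet parking → Daytime Permit not required.
8. offers live music; years in business 8 > 4 → Live Entertainment Certificate not required.
9. closes 8:00 PM, after 5:00 PM; years in business 8 < 9 → Late-Night Certificate required.
10. New Business Certificate is not required → no effect.

Compliance Certificate, Late-Night Certificate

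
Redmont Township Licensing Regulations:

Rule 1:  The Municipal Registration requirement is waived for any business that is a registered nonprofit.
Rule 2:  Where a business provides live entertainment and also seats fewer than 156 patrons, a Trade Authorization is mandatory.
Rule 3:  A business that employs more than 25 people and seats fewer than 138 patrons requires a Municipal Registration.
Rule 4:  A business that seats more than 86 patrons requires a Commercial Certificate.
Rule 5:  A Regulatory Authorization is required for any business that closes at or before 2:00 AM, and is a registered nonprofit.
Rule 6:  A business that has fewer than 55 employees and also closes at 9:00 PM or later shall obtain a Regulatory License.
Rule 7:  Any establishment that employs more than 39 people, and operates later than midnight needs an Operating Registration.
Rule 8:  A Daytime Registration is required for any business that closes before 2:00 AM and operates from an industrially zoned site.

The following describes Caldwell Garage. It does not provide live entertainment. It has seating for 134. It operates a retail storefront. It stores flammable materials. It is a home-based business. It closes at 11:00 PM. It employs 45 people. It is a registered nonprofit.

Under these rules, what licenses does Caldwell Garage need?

Rule 1: is a registered nonprofit → exempt from Municipal Registration.
Rule 2: does not provide live entertainment; seating 134 < 156 → Trade Authorization not required.
Rule 3: employees 45 > 25; seating 134 < 138 → Municipal Registration required.
Rule 4: seating 134 > 86 → Commercial Certificate required.
Rule 5: closes 11:00 PM, at/before 2:00 AM; is a registered nonprofit → Regulatory Authorization required.
Rule 6: employees 45 < 55; closes 11:00 PM, after 9:00 PM → Regulatory License required.
Rule 7: employees 45 > 39; closes 11:00 PM, at/before midnight → Operating Registration not required.
Rule 8: closes 11:00 PM, at/before 2:00 AM; is a home-based business (not: operates from an industrially zoned site) → Daytime Registration not required.

Commercial Certificate, Regulatory Authorization, Regulatory License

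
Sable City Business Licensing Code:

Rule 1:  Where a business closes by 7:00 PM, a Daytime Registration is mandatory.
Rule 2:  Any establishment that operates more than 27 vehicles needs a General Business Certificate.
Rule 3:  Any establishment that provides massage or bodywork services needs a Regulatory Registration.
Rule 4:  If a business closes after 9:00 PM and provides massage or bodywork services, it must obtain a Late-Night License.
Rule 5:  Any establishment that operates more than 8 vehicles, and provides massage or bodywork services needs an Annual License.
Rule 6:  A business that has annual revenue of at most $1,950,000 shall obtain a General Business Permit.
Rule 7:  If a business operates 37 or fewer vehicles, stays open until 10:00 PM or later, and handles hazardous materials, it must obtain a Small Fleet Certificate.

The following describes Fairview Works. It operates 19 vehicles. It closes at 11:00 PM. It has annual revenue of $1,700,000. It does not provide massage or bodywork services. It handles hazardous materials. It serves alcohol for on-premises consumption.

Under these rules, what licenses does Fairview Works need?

Rule 1: closes 11:00 PM, after 7:00 PM → Daytime Registration not required.
Rule 2: vehicles 19 ≤ 27 → General Business Certificate not required.
Rule 3: does not provide massage or bodywork services → Regulatory Registration not required.
Rule 4: closes 11:00 PM, after 9:00 PM; does not provide massage or bodywork services → Late-Night License not required.
Rule 5: vehicles 19 > 8; does not provide massage or bodywork services → Annual License not required.
Rule 6: revenue $1,700,000 ≤ $1,950,000 → General Business Permit required.
Rule 7: vehicles 19 ≤ 37; closes 11:00 PM, after 10:00 PM; handles hazardous materials → Small Fleet Certificate required.

General Business Permit, Small Fleet Certificate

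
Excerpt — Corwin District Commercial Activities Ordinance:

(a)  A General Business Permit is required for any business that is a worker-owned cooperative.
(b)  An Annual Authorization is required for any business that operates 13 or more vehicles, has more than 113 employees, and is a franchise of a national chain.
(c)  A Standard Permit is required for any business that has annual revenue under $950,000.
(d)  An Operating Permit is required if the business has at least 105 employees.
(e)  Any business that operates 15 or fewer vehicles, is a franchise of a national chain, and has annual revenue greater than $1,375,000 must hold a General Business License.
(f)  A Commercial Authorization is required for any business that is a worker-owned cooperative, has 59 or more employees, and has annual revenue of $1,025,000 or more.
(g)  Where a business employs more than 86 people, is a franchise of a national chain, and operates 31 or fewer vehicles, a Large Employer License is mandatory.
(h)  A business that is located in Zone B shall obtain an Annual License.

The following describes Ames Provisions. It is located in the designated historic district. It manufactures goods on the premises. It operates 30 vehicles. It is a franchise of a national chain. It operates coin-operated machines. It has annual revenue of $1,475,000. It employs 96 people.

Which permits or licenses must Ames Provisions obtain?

Large Employer License

(a) is a franchise of a national chain (not: is a worker-owned cooperative) → General Business Permit not required.
(b) vehicles 30 ≥ 13; employees 96 ≤ 113; is a franchise of a national chain → Annual Authorization not required.
(c) revenue $1,475,000 ≥ $950,000 → Standard Permit not required.
(d) employees 96 < 105 → Operating Permit not required.
(e) vehicles 30 > 15; is a franchise of a national chain; revenue $1,475,000 > $1,375,000 → General Business License not required.
(f) is a franchise of a national chain (not: is a worker-owned cooperative); employees 96 ≥ 59; revenue $1,475,000 ≥ $1,025,000 → Commercial Authorization not required.
(g) employees 96 > 86; is a franchise of a national chain; vehicles 30 ≤ 31 → Large Employer License required.
(h) is located in the designated historic district (not: is located in Zone B) → Annual License not required.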